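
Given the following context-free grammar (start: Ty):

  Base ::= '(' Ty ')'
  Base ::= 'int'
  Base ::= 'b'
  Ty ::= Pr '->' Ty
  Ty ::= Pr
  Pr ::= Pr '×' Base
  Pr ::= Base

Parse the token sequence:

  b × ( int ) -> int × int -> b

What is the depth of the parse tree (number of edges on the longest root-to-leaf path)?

6

[Ty [Pr [Pr [Base b]] × [Base ( [Ty [Pr [Base int]]] )]] -> [Ty [Pr [Pr [Base int]] × [Base int]] -> [Ty [Pr [Base b]]]]]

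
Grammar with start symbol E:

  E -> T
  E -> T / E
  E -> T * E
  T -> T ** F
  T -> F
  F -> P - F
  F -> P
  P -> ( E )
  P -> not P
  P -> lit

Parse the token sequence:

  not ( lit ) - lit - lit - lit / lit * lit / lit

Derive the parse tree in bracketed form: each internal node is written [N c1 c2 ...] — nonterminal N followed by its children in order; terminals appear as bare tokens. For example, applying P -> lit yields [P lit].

[E [T [F [P not [P ( [E [T [F [P lit]]]] )]] - [F [P lit] - [F [P lit] - [F [P lit]]]]]] / [E [T [F [P lit]]] * [E [T [F [P lit]]] / [E [T [F [P lit]]]]]]]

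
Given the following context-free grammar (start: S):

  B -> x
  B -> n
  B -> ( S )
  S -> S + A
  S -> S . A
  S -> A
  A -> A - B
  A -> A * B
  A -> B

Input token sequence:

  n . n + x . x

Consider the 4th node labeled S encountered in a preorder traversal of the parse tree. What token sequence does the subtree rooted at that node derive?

[S [S [S [S [A [B n]]] . [A [B n]]] + [A [B x]]] . [A [B x]]]

n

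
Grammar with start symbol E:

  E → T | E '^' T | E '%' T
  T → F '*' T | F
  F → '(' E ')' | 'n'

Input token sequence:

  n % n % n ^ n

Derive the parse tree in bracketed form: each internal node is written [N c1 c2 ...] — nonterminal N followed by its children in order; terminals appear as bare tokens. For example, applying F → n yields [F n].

E
E ^ T
E % T ^ T
E % T % T ^ T
T % T % T ^ T
F % T % T ^ T
n % T % T ^ T
n % F % T ^ T
n % n % T ^ T
n % n % F ^ T
n % n % n ^ T
n % n % n ^ F
n % n % n ^ n

[E [E [E [E [T [F n]]] % [T [F n]]] % [T [F n]]] ^ [T [F n]]]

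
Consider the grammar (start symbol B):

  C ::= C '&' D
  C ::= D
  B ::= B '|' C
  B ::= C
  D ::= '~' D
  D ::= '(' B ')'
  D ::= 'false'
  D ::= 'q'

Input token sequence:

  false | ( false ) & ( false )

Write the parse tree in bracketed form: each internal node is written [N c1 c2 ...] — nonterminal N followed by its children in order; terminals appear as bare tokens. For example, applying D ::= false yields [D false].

B
B | C
C | C
D | C
false | C
false | C & D
false | D & D
false | ( B ) & D
false | ( C ) & D
false | ( D ) & D
false | ( false ) & D
false | ( false ) & ( B )
false | ( false ) & ( C )
false | ( false ) & ( D )
false | ( false ) & ( false )

[B [B [C [D false]]] | [C [C [D ( [B [C [D false]]] )]] & [D ( [B [C [D false]]] )]]]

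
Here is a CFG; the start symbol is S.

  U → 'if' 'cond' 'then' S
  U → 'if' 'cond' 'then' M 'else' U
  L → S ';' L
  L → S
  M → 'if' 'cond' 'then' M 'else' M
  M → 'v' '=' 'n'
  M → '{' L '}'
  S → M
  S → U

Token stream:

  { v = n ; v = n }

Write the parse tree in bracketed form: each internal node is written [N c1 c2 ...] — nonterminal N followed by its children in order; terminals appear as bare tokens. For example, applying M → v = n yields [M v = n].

S
M
{ L }
{ S ; L }
{ M ; L }
{ v = n ; L }
{ v = n ; S }
{ v = n ; M }
{ v = n ; v = n }

[S [M { [L [S [M v = n]] ; [L [S [M v = n]]]] }]]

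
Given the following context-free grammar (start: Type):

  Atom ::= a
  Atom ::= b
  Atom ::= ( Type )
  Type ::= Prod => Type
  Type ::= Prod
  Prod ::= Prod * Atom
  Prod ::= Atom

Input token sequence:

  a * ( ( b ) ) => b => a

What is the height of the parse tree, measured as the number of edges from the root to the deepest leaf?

9

[Type [Prod [Prod [Atom a]] * [Atom ( [Type [Prod [Atom ( [Type [Prod [Atom b]]] )]]] )]] => [Type [Prod [Atom b]] => [Type [Prod [Atom a]]]]]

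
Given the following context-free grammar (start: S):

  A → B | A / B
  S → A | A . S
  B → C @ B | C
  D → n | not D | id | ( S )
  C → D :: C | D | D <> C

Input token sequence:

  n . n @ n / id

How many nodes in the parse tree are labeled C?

[S [A [B [C [D n]]]] . [S [A [A [B [C [D n]] @ [B [C [D n]]]]] / [B [C [D id]]]]]]

4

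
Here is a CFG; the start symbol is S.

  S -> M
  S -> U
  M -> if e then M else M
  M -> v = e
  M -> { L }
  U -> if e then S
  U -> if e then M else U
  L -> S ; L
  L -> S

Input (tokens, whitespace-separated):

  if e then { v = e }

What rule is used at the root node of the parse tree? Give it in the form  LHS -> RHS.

S -> U

[S [U if e then [S [M { [L [S [M v = e]]] }]]]]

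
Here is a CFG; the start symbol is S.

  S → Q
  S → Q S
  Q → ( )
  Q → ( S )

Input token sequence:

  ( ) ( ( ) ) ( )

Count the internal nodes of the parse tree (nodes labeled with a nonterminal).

8

[S [Q ( )] [S [Q ( [S [Q ( )]] )] [S [Q ( )]]]]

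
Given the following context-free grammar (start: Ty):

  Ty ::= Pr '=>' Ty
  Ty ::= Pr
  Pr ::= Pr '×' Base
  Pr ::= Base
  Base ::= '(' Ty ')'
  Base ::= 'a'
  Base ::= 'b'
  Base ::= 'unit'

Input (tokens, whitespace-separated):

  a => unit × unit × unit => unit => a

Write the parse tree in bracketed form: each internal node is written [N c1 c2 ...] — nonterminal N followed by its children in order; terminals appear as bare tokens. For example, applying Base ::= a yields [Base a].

Ty
Pr => Ty
Base => Ty
a => Ty
a => Pr => Ty
a => Pr × Base => Ty
a => Pr × Base × Base => Ty
a => Base × Base × Base => Ty
a => unit × Base × Base => Ty
a => unit × unit × Base => Ty
a => unit × unit × unit => Ty
a => unit × unit × unit => Pr => Ty
a => unit × unit × unit => Base => Ty
a => unit × unit × unit => unit => Ty
a => unit × unit × unit => unit => Pr
a => unit × unit × unit => unit => Base
a => unit × unit × unit => unit => a

[Ty [Pr [Base a]] => [Ty [Pr [Pr [Pr [Base unit]] × [Base unit]] × [Base unit]] => [Ty [Pr [Base unit]] => [Ty [Pr [Base a]]]]]]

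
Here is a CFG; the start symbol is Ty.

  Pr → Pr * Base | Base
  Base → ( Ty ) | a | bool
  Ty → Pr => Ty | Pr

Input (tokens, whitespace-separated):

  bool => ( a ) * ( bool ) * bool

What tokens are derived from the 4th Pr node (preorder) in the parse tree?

( a )

[Ty [Pr [Base bool]] => [Ty [Pr [Pr [Pr [Base ( [Ty [Pr [Base a]]] )]] * [Base ( [Ty [Pr [Base bool]]] )]] * [Base bool]]]]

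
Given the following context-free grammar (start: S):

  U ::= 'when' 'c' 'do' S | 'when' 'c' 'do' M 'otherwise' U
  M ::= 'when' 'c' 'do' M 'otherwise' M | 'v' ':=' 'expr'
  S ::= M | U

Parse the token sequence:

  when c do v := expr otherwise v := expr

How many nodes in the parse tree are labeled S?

[S [M when c do [M v := expr] otherwise [M v := expr]]]

1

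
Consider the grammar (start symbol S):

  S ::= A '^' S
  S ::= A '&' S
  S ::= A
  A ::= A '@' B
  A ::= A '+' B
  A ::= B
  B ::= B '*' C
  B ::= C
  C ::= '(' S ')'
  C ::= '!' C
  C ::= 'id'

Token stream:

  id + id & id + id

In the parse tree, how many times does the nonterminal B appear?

4

[S [A [A [B [C id]]] + [B [C id]]] & [S [A [A [B [C id]]] + [B [C id]]]]]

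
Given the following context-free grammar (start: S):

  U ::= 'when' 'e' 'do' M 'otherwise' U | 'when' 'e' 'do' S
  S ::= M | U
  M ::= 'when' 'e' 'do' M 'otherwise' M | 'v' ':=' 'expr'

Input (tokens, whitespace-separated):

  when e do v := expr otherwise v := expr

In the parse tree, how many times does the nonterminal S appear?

[S [M when e do [M v := expr] otherwise [M v := expr]]]

1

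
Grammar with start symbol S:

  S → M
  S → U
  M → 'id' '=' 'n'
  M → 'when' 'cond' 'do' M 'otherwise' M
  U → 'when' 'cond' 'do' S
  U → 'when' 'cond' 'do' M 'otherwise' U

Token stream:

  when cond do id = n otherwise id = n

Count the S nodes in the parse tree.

[S [M when cond do [M id = n] otherwise [M id = n]]]

1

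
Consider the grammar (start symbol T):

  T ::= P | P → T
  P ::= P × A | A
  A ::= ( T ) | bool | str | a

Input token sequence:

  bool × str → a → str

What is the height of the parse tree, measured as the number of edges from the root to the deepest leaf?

[T [P [P [A bool]] × [A str]] → [T [P [A a]] → [T [P [A str]]]]]

5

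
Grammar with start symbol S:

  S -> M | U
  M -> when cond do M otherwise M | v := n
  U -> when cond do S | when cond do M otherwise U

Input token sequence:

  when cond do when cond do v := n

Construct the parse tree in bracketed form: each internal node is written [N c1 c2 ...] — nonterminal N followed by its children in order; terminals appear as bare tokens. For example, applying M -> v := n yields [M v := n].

[S [U when cond do [S [U when cond do [S [M v := n]]]]]]

S
U
when cond do S
when cond do U
when cond do when cond do S
when cond do when cond do M
when cond do when cond do v := n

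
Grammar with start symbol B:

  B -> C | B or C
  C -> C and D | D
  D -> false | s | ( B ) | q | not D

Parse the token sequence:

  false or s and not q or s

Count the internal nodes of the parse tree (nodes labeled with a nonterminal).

[B [B [B [C [D false]]] or [C [C [D s]] and [D not [D q]]]] or [C [D s]]]

12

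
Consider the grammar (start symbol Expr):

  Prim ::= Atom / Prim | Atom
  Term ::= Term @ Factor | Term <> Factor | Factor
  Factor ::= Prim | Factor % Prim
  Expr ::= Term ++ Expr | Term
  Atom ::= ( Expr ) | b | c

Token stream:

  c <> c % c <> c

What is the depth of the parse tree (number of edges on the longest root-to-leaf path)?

7

[Expr [Term [Term [Term [Factor [Prim [Atom c]]]] <> [Factor [Factor [Prim [Atom c]]] % [Prim [Atom c]]]] <> [Factor [Prim [Atom c]]]]]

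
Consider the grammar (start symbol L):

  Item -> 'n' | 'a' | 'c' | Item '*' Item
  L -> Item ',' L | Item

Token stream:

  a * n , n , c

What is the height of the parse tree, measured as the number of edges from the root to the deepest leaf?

4

[L [Item [Item a] * [Item n]] , [L [Item n] , [L [Item c]]]]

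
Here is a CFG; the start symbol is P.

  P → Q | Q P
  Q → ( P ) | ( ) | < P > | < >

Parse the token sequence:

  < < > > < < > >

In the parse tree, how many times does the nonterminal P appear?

[P [Q < [P [Q < >]] >] [P [Q < [P [Q < >]] >]]]

4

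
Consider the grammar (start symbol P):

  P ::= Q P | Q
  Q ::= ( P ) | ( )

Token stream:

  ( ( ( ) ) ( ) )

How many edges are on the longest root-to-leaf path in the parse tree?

[P [Q ( [P [Q ( [P [Q ( )]] )] [P [Q ( )]]] )]]

6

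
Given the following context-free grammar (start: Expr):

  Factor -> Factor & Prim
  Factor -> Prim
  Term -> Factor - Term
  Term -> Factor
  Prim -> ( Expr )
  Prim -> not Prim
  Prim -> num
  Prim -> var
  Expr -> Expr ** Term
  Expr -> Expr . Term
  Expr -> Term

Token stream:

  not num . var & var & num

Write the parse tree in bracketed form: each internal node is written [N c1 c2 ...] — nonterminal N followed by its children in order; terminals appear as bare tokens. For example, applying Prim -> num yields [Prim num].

Expr
Expr . Term
Term . Term
Factor . Term
Prim . Term
not Prim . Term
not num . Term
not num . Factor
not num . Factor & Prim
not num . Factor & Prim & Prim
not num . Prim & Prim & Prim
not num . var & Prim & Prim
not num . var & var & Prim
not num . var & var & num

[Expr [Expr [Term [Factor [Prim not [Prim num]]]]] . [Term [Factor [Factor [Factor [Prim var]] & [Prim var]] & [Prim num]]]]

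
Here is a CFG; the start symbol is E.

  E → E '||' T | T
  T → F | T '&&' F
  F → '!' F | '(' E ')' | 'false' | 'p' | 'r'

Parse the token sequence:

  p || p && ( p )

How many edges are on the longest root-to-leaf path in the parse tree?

[E [E [T [F p]]] || [T [T [F p]] && [F ( [E [T [F p]]] )]]]

6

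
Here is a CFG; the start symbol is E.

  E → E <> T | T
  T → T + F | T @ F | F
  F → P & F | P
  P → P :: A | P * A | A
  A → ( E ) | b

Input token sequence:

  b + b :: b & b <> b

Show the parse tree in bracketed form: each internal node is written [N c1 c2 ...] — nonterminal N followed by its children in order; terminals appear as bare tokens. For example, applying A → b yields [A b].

E
E <> T
T <> T
T + F <> T
F + F <> T
P + F <> T
A + F <> T
b + F <> T
b + P & F <> T
b + P :: A & F <> T
b + A :: A & F <> T
b + b :: A & F <> T
b + b :: b & F <> T
b + b :: b & P <> T
b + b :: b & A <> T
b + b :: b & b <> T
b + b :: b & b <> F
b + b :: b & b <> P
b + b :: b & b <> A
b + b :: b & b <> b

[E [E [T [T [F [P [A b]]]] + [F [P [P [A b]] :: [A b]] & [F [P [A b]]]]]] <> [T [F [P [A b]]]]]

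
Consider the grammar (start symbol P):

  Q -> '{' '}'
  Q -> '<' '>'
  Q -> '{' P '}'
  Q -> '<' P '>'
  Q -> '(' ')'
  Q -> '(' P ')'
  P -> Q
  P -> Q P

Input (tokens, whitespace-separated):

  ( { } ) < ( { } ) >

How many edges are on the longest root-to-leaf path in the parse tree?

7

[P [Q ( [P [Q { }]] )] [P [Q < [P [Q ( [P [Q { }]] )]] >]]]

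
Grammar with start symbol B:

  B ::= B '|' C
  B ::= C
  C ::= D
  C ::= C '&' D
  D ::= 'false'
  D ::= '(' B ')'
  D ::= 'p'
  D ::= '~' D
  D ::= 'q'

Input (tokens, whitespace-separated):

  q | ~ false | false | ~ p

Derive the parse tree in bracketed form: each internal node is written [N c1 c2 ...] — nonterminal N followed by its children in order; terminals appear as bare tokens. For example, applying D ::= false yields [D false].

[B [B [B [B [C [D q]]] | [C [D ~ [D false]]]] | [C [D false]]] | [C [D ~ [D p]]]]

B
B | C
B | C | C
B | C | C | C
C | C | C | C
D | C | C | C
q | C | C | C
q | D | C | C
q | ~ D | C | C
q | ~ false | C | C
q | ~ false | D | C
q | ~ false | false | C
q | ~ false | false | D
q | ~ false | false | ~ D
q | ~ false | false | ~ p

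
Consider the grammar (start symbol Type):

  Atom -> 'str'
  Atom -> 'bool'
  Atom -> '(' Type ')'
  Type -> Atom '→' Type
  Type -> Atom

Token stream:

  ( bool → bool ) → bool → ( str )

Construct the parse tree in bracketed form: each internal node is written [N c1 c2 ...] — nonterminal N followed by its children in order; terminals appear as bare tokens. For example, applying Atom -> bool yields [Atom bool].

Type
Atom → Type
( Type ) → Type
( Atom → Type ) → Type
( bool → Type ) → Type
( bool → Atom ) → Type
( bool → bool ) → Type
( bool → bool ) → Atom → Type
( bool → bool ) → bool → Type
( bool → bool ) → bool → Atom
( bool → bool ) → bool → ( Type )
( bool → bool ) → bool → ( Atom )
( bool → bool ) → bool → ( str )

[Type [Atom ( [Type [Atom bool] → [Type [Atom bool]]] )] → [Type [Atom bool] → [Type [Atom ( [Type [Atom str]] )]]]]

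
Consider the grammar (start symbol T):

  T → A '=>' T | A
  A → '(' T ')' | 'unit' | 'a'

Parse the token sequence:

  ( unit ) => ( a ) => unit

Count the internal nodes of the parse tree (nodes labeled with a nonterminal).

[T [A ( [T [A unit]] )] => [T [A ( [T [A a]] )] => [T [A unit]]]]

10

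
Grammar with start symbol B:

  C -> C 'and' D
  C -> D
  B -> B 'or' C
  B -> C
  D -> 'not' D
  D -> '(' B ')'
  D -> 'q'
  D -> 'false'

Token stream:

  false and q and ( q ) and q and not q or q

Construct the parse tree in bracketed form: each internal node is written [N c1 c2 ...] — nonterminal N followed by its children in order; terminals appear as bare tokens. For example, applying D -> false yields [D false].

[B [B [C [C [C [C [C [D false]] and [D q]] and [D ( [B [C [D q]]] )]] and [D q]] and [D not [D q]]]] or [C [D q]]]

B
B or C
C or C
C and D or C
C and D and D or C
C and D and D and D or C
C and D and D and D and D or C
D and D and D and D and D or C
false and D and D and D and D or C
false and q and D and D and D or C
false and q and ( B ) and D and D or C
false and q and ( C ) and D and D or C
false and q and ( D ) and D and D or C
false and q and ( q ) and D and D or C
false and q and ( q ) and q and D or C
false and q and ( q ) and q and not D or C
false and q and ( q ) and q and not q or C
false and q and ( q ) and q and not q or D
false and q and ( q ) and q and not q or q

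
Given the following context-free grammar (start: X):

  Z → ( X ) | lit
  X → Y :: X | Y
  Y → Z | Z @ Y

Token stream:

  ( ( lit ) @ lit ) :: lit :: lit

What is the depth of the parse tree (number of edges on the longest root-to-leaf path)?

9

[X [Y [Z ( [X [Y [Z ( [X [Y [Z lit]]] )] @ [Y [Z lit]]]] )]] :: [X [Y [Z lit]] :: [X [Y [Z lit]]]]]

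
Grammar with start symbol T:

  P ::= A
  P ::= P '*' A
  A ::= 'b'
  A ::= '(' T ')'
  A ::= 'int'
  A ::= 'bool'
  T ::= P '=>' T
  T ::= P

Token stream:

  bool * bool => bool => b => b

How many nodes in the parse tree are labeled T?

[T [P [P [A bool]] * [A bool]] => [T [P [A bool]] => [T [P [A b]] => [T [P [A b]]]]]]

4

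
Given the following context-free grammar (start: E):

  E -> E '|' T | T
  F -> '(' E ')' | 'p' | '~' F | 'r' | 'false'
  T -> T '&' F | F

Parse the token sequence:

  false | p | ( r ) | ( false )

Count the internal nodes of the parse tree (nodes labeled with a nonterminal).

18

[E [E [E [E [T [F false]]] | [T [F p]]] | [T [F ( [E [T [F r]]] )]]] | [T [F ( [E [T [F false]]] )]]]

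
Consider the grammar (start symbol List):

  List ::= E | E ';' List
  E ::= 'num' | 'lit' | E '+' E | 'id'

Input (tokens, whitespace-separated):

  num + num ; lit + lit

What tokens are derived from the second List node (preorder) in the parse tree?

lit + lit

[List [E [E num] + [E num]] ; [List [E [E lit] + [E lit]]]]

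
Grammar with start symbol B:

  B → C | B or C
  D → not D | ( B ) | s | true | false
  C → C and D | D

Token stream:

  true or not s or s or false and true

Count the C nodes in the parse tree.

5

[B [B [B [B [C [D true]]] or [C [D not [D s]]]] or [C [D s]]] or [C [C [D false]] and [D true]]]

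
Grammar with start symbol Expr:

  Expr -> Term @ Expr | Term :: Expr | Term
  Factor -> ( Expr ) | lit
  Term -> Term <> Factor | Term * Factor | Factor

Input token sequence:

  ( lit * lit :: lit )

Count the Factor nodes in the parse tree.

[Expr [Term [Factor ( [Expr [Term [Term [Factor lit]] * [Factor lit]] :: [Expr [Term [Factor lit]]]] )]]]

4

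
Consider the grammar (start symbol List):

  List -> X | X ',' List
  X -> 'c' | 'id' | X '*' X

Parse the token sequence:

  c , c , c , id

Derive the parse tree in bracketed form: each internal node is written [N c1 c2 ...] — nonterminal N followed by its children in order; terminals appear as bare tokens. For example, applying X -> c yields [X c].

[List [X c] , [List [X c] , [List [X c] , [List [X id]]]]]

List
X , List
c , List
c , X , List
c , c , List
c , c , X , List
c , c , c , List
c , c , c , X
c , c , c , id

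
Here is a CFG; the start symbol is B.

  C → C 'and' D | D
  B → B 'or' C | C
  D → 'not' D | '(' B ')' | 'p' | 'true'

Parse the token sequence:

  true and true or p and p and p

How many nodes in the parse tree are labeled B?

2

[B [B [C [C [D true]] and [D true]]] or [C [C [C [D p]] and [D p]] and [D p]]]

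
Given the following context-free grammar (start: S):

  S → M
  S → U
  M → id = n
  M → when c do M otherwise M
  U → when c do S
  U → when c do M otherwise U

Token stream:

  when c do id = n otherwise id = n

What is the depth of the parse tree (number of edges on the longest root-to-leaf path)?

[S [M when c do [M id = n] otherwise [M id = n]]]

3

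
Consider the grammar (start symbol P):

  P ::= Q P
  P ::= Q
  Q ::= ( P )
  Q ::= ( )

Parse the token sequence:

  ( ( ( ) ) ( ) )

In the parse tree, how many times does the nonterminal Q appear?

4

[P [Q ( [P [Q ( [P [Q ( )]] )] [P [Q ( )]]] )]]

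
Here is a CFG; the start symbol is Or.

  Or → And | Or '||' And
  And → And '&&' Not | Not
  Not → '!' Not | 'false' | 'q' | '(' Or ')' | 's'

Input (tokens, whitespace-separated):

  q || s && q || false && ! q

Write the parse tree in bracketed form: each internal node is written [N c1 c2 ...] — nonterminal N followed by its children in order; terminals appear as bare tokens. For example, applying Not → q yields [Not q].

[Or [Or [Or [And [Not q]]] || [And [And [Not s]] && [Not q]]] || [And [And [Not false]] && [Not ! [Not q]]]]

Or
Or || And
Or || And || And
And || And || And
Not || And || And
q || And || And
q || And && Not || And
q || Not && Not || And
q || s && Not || And
q || s && q || And
q || s && q || And && Not
q || s && q || Not && Not
q || s && q || false && Not
q || s && q || false && ! Not
q || s && q || false && ! q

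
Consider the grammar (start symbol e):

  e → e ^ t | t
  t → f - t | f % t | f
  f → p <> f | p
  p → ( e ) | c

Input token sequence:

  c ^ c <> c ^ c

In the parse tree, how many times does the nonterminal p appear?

4

[e [e [e [t [f [p c]]]] ^ [t [f [p c] <> [f [p c]]]]] ^ [t [f [p c]]]]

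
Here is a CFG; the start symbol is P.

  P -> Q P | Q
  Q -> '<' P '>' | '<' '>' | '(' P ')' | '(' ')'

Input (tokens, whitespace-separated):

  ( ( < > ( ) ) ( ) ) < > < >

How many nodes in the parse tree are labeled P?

[P [Q ( [P [Q ( [P [Q < >] [P [Q ( )]]] )] [P [Q ( )]]] )] [P [Q < >] [P [Q < >]]]]

7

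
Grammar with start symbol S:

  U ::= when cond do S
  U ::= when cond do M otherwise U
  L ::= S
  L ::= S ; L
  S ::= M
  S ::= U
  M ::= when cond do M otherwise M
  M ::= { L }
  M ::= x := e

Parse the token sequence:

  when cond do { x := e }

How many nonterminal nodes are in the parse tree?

[S [U when cond do [S [M { [L [S [M x := e]]] }]]]]

7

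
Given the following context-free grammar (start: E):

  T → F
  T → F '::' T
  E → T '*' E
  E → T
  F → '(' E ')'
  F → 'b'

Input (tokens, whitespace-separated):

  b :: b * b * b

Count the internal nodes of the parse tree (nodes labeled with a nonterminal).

[E [T [F b] :: [T [F b]]] * [E [T [F b]] * [E [T [F b]]]]]

11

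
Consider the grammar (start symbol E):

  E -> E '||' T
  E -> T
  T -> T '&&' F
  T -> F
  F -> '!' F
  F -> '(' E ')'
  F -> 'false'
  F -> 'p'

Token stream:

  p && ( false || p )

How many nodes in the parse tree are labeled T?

4

[E [T [T [F p]] && [F ( [E [E [T [F false]]] || [T [F p]]] )]]]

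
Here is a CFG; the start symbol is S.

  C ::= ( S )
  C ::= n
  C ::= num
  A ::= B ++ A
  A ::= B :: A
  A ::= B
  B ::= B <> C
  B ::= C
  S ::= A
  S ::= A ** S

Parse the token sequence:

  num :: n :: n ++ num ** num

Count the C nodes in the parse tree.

5

[S [A [B [C num]] :: [A [B [C n]] :: [A [B [C n]] ++ [A [B [C num]]]]]] ** [S [A [B [C num]]]]]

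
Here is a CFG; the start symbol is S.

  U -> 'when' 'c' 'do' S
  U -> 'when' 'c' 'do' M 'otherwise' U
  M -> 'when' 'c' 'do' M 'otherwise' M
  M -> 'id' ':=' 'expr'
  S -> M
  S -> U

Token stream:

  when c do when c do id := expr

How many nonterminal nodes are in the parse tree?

6

[S [U when c do [S [U when c do [S [M id := expr]]]]]]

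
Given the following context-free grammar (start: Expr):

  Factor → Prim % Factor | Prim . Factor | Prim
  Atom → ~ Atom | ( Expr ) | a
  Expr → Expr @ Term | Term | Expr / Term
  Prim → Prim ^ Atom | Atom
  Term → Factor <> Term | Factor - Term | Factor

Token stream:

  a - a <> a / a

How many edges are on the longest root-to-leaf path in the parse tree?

[Expr [Expr [Term [Factor [Prim [Atom a]]] - [Term [Factor [Prim [Atom a]]] <> [Term [Factor [Prim [Atom a]]]]]]] / [Term [Factor [Prim [Atom a]]]]]

8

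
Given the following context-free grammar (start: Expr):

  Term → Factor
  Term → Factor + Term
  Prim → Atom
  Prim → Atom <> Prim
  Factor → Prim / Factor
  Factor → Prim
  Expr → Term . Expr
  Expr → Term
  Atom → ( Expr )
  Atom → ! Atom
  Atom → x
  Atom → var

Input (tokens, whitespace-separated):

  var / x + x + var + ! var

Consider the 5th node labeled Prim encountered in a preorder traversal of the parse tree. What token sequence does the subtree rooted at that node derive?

! var

[Expr [Term [Factor [Prim [Atom var]] / [Factor [Prim [Atom x]]]] + [Term [Factor [Prim [Atom x]]] + [Term [Factor [Prim [Atom var]]] + [Term [Factor [Prim [Atom ! [Atom var]]]]]]]]]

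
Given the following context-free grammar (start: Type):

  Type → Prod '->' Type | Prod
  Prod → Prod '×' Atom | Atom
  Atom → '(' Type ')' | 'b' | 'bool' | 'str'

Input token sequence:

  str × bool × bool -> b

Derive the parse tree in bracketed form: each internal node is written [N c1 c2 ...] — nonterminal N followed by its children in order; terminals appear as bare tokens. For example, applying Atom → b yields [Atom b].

Type
Prod -> Type
Prod × Atom -> Type
Prod × Atom × Atom -> Type
Atom × Atom × Atom -> Type
str × Atom × Atom -> Type
str × bool × Atom -> Type
str × bool × bool -> Type
str × bool × bool -> Prod
str × bool × bool -> Atom
str × bool × bool -> b

[Type [Prod [Prod [Prod [Atom str]] × [Atom bool]] × [Atom bool]] -> [Type [Prod [Atom b]]]]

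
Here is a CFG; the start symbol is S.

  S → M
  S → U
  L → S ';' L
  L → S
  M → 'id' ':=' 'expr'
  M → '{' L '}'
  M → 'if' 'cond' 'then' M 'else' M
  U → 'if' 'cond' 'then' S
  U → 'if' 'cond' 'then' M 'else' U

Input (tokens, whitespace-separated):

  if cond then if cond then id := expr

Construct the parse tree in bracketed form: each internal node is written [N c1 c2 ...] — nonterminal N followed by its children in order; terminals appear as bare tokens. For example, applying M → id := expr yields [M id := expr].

S
U
if cond then S
if cond then U
if cond then if cond then S
if cond then if cond then M
if cond then if cond then id := expr

[S [U if cond then [S [U if cond then [S [M id := expr]]]]]]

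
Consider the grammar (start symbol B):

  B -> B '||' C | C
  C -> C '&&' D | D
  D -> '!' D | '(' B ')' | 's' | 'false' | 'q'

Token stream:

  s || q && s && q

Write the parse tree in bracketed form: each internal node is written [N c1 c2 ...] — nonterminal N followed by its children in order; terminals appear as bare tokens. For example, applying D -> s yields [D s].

B
B || C
C || C
D || C
s || C
s || C && D
s || C && D && D
s || D && D && D
s || q && D && D
s || q && s && D
s || q && s && q

[B [B [C [D s]]] || [C [C [C [D q]] && [D s]] && [D q]]]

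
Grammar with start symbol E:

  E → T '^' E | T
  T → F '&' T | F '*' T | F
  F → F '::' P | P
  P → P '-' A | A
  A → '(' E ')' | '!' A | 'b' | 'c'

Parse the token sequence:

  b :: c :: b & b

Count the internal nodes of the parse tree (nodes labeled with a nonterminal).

15

[E [T [F [F [F [P [A b]]] :: [P [A c]]] :: [P [A b]]] & [T [F [P [A b]]]]]]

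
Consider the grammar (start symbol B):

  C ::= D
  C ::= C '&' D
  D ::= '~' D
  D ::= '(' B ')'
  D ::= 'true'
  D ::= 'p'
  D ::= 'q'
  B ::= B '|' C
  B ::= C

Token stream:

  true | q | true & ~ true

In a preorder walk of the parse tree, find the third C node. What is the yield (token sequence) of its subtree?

true & ~ true

[B [B [B [C [D true]]] | [C [D q]]] | [C [C [D true]] & [D ~ [D true]]]]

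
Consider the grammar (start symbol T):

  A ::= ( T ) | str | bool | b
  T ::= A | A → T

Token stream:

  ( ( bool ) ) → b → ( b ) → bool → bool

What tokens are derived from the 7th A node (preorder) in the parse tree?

[T [A ( [T [A ( [T [A bool]] )]] )] → [T [A b] → [T [A ( [T [A b]] )] → [T [A bool] → [T [A bool]]]]]]

bool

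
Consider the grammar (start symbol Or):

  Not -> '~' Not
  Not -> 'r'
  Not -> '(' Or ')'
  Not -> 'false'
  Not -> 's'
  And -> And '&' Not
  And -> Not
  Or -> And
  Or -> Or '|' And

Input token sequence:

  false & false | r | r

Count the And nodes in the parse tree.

[Or [Or [Or [And [And [Not false]] & [Not false]]] | [And [Not r]]] | [And [Not r]]]

4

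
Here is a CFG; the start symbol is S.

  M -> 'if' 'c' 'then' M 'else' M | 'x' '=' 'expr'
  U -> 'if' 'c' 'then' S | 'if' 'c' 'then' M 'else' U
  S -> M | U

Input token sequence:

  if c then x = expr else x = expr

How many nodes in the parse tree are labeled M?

3

[S [M if c then [M x = expr] else [M x = expr]]]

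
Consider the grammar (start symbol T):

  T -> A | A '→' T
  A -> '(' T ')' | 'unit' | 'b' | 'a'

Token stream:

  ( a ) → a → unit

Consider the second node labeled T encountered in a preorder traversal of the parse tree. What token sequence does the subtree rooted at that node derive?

[T [A ( [T [A a]] )] → [T [A a] → [T [A unit]]]]

a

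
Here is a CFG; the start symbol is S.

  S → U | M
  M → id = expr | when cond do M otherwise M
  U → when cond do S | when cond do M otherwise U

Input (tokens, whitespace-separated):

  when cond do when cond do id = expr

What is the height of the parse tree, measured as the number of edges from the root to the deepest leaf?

[S [U when cond do [S [U when cond do [S [M id = expr]]]]]]

6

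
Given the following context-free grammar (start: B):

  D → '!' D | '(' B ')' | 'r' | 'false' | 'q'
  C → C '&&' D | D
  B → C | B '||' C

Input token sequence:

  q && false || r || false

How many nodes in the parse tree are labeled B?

[B [B [B [C [C [D q]] && [D false]]] || [C [D r]]] || [C [D false]]]

3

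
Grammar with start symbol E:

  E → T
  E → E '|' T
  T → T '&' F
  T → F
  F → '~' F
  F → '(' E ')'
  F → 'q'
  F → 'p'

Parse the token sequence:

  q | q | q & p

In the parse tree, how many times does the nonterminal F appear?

4

[E [E [E [T [F q]]] | [T [F q]]] | [T [T [F q]] & [F p]]]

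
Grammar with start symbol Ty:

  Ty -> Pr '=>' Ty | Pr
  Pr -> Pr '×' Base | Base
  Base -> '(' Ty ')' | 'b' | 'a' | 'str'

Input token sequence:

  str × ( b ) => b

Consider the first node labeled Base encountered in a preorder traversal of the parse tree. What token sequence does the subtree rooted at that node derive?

str

[Ty [Pr [Pr [Base str]] × [Base ( [Ty [Pr [Base b]]] )]] => [Ty [Pr [Base b]]]]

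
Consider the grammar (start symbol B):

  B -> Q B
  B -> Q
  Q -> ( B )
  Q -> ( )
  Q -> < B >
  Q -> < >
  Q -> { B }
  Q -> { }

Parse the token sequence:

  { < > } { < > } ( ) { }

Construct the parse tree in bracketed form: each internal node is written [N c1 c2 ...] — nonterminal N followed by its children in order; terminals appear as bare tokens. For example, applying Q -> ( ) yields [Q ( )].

[B [Q { [B [Q < >]] }] [B [Q { [B [Q < >]] }] [B [Q ( )] [B [Q { }]]]]]

B
Q B
{ B } B
{ Q } B
{ < > } B
{ < > } Q B
{ < > } { B } B
{ < > } { Q } B
{ < > } { < > } B
{ < > } { < > } Q B
{ < > } { < > } ( ) B
{ < > } { < > } ( ) Q
{ < > } { < > } ( ) { }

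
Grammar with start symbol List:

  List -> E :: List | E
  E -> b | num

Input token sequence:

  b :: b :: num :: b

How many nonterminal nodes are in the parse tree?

8

[List [E b] :: [List [E b] :: [List [E num] :: [List [E b]]]]]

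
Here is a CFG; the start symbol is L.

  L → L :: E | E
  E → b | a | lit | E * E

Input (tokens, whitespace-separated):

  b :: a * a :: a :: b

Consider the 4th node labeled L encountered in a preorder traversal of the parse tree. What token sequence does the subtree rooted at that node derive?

b

[L [L [L [L [E b]] :: [E [E a] * [E a]]] :: [E a]] :: [E b]]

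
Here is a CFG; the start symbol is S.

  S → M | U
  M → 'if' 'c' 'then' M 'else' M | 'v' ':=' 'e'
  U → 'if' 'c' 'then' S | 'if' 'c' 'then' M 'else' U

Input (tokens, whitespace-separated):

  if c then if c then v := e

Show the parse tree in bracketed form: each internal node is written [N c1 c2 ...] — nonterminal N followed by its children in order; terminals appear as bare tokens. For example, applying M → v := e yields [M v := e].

[S [U if c then [S [U if c then [S [M v := e]]]]]]

S
U
if c then S
if c then U
if c then if c then S
if c then if c then M
if c then if c then v := e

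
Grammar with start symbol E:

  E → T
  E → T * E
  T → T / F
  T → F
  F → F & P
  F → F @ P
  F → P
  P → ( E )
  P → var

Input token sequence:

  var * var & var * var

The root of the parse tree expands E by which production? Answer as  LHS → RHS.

[E [T [F [P var]]] * [E [T [F [F [P var]] & [P var]]] * [E [T [F [P var]]]]]]

E → T * E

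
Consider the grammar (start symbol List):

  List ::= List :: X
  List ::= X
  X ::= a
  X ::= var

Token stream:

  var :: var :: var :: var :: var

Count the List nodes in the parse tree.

[List [List [List [List [List [X var]] :: [X var]] :: [X var]] :: [X var]] :: [X var]]

5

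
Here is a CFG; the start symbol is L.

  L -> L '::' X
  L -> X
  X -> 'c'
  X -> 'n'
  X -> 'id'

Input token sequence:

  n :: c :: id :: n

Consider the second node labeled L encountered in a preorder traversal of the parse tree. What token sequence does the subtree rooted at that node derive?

[L [L [L [L [X n]] :: [X c]] :: [X id]] :: [X n]]

n :: c :: id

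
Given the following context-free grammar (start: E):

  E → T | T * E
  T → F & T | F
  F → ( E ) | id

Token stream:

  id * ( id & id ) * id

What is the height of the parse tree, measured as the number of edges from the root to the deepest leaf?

[E [T [F id]] * [E [T [F ( [E [T [F id] & [T [F id]]]] )]] * [E [T [F id]]]]]

8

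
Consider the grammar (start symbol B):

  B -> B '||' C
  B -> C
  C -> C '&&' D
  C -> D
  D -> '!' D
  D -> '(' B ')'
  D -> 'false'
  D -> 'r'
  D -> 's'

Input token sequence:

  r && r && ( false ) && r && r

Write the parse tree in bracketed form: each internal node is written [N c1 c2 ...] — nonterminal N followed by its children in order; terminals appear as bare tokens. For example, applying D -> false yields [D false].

B
C
C && D
C && D && D
C && D && D && D
C && D && D && D && D
D && D && D && D && D
r && D && D && D && D
r && r && D && D && D
r && r && ( B ) && D && D
r && r && ( C ) && D && D
r && r && ( D ) && D && D
r && r && ( false ) && D && D
r && r && ( false ) && r && D
r && r && ( false ) && r && r

[B [C [C [C [C [C [D r]] && [D r]] && [D ( [B [C [D false]]] )]] && [D r]] && [D r]]]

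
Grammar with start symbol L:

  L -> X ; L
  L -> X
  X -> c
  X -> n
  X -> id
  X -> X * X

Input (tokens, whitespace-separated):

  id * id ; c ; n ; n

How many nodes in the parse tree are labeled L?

[L [X [X id] * [X id]] ; [L [X c] ; [L [X n] ; [L [X n]]]]]

4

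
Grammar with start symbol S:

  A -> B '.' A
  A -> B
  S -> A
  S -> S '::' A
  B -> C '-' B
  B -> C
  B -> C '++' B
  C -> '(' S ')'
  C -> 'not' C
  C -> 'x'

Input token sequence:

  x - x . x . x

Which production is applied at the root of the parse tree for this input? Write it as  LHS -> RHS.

S -> A

[S [A [B [C x] - [B [C x]]] . [A [B [C x]] . [A [B [C x]]]]]]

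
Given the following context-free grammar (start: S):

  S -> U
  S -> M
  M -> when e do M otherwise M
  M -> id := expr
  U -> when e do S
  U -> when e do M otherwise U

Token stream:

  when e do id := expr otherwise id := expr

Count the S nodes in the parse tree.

1

[S [M when e do [M id := expr] otherwise [M id := expr]]]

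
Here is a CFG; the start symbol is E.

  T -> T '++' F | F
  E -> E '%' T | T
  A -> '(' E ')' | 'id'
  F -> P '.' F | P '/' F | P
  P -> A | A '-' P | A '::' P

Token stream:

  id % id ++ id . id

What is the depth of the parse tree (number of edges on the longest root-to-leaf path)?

[E [E [T [F [P [A id]]]]] % [T [T [F [P [A id]]]] ++ [F [P [A id]] . [F [P [A id]]]]]]

6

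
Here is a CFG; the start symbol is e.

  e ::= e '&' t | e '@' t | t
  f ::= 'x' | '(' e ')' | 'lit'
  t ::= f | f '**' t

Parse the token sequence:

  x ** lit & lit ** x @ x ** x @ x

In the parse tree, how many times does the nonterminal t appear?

7

[e [e [e [e [t [f x] ** [t [f lit]]]] & [t [f lit] ** [t [f x]]]] @ [t [f x] ** [t [f x]]]] @ [t [f x]]]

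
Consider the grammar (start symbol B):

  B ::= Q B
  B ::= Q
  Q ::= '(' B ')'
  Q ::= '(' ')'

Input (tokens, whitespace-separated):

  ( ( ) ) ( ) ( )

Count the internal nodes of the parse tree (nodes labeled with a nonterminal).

8

[B [Q ( [B [Q ( )]] )] [B [Q ( )] [B [Q ( )]]]]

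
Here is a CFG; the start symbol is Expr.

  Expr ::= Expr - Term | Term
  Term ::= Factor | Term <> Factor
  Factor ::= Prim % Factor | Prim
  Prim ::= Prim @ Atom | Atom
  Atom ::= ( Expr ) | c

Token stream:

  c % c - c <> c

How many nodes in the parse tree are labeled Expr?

[Expr [Expr [Term [Factor [Prim [Atom c]] % [Factor [Prim [Atom c]]]]]] - [Term [Term [Factor [Prim [Atom c]]]] <> [Factor [Prim [Atom c]]]]]

2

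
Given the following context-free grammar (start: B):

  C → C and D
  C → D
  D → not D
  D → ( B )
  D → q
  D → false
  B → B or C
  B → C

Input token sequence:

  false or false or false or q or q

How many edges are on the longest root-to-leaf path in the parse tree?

[B [B [B [B [B [C [D false]]] or [C [D false]]] or [C [D false]]] or [C [D q]]] or [C [D q]]]

7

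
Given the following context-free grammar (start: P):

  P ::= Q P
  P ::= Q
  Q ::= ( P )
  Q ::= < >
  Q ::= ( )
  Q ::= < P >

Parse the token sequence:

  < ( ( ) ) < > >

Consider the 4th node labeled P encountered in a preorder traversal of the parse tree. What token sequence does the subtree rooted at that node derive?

[P [Q < [P [Q ( [P [Q ( )]] )] [P [Q < >]]] >]]

< >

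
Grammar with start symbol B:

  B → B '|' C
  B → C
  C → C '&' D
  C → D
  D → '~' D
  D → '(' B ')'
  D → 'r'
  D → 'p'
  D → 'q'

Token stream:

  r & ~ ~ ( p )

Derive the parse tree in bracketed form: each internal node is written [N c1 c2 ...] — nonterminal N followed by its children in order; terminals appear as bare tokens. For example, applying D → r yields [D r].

[B [C [C [D r]] & [D ~ [D ~ [D ( [B [C [D p]]] )]]]]]

B
C
C & D
D & D
r & D
r & ~ D
r & ~ ~ D
r & ~ ~ ( B )
r & ~ ~ ( C )
r & ~ ~ ( D )
r & ~ ~ ( p )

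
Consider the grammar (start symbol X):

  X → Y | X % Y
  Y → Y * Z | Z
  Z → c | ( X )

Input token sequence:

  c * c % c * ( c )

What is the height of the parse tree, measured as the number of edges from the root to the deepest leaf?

[X [X [Y [Y [Z c]] * [Z c]]] % [Y [Y [Z c]] * [Z ( [X [Y [Z c]]] )]]]

6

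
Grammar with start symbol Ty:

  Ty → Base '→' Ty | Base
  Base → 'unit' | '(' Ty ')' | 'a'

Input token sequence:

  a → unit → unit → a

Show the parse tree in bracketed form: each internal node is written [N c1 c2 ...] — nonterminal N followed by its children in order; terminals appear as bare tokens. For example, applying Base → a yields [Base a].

[Ty [Base a] → [Ty [Base unit] → [Ty [Base unit] → [Ty [Base a]]]]]

Ty
Base → Ty
a → Ty
a → Base → Ty
a → unit → Ty
a → unit → Base → Ty
a → unit → unit → Ty
a → unit → unit → Base
a → unit → unit → a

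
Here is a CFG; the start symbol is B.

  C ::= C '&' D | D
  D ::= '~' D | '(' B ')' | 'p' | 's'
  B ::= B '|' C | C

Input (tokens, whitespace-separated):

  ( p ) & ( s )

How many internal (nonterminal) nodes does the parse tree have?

[B [C [C [D ( [B [C [D p]]] )]] & [D ( [B [C [D s]]] )]]]

11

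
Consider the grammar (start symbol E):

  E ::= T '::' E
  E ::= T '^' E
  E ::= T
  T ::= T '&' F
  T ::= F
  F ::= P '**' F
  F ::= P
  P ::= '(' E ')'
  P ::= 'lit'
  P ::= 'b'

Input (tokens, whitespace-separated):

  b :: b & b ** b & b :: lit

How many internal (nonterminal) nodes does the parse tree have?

[E [T [F [P b]]] :: [E [T [T [T [F [P b]]] & [F [P b] ** [F [P b]]]] & [F [P b]]] :: [E [T [F [P lit]]]]]]

20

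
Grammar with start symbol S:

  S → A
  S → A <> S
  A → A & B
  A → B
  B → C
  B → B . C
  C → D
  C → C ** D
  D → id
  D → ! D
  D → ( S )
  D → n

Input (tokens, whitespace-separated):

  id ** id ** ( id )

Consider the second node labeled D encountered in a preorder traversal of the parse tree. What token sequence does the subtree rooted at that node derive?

id

[S [A [B [C [C [C [D id]] ** [D id]] ** [D ( [S [A [B [C [D id]]]]] )]]]]]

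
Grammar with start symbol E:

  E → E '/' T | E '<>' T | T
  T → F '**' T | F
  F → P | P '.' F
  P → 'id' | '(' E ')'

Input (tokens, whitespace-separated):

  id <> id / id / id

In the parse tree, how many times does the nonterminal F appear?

[E [E [E [E [T [F [P id]]]] <> [T [F [P id]]]] / [T [F [P id]]]] / [T [F [P id]]]]

4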